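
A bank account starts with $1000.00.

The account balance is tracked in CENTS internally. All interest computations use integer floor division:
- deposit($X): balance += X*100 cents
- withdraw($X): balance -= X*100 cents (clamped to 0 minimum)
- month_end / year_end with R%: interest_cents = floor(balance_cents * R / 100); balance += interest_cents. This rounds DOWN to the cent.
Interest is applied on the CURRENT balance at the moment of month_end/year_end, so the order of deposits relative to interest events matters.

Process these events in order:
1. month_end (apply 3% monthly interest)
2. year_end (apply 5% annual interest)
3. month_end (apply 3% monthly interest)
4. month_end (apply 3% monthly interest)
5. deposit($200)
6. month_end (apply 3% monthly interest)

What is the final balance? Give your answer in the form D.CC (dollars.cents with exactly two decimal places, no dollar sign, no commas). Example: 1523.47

After 1 (month_end (apply 3% monthly interest)): balance=$1030.00 total_interest=$30.00
After 2 (year_end (apply 5% annual interest)): balance=$1081.50 total_interest=$81.50
After 3 (month_end (apply 3% monthly interest)): balance=$1113.94 total_interest=$113.94
After 4 (month_end (apply 3% monthly interest)): balance=$1147.35 total_interest=$147.35
After 5 (deposit($200)): balance=$1347.35 total_interest=$147.35
After 6 (month_end (apply 3% monthly interest)): balance=$1387.77 total_interest=$187.77

Answer: 1387.77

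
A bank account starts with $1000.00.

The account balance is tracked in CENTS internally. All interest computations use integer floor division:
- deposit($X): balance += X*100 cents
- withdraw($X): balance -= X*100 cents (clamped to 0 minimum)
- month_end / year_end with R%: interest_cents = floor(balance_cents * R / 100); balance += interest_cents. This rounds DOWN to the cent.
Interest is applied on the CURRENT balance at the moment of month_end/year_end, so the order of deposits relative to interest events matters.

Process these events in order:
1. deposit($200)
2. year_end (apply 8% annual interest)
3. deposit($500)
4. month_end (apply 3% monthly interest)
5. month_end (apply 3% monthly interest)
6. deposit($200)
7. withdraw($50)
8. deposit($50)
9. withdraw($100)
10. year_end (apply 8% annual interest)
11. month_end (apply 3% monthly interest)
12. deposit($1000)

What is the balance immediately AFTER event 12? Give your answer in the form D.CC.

After 1 (deposit($200)): balance=$1200.00 total_interest=$0.00
After 2 (year_end (apply 8% annual interest)): balance=$1296.00 total_interest=$96.00
After 3 (deposit($500)): balance=$1796.00 total_interest=$96.00
After 4 (month_end (apply 3% monthly interest)): balance=$1849.88 total_interest=$149.88
After 5 (month_end (apply 3% monthly interest)): balance=$1905.37 total_interest=$205.37
After 6 (deposit($200)): balance=$2105.37 total_interest=$205.37
After 7 (withdraw($50)): balance=$2055.37 total_interest=$205.37
After 8 (deposit($50)): balance=$2105.37 total_interest=$205.37
After 9 (withdraw($100)): balance=$2005.37 total_interest=$205.37
After 10 (year_end (apply 8% annual interest)): balance=$2165.79 total_interest=$365.79
After 11 (month_end (apply 3% monthly interest)): balance=$2230.76 total_interest=$430.76
After 12 (deposit($1000)): balance=$3230.76 total_interest=$430.76

Answer: 3230.76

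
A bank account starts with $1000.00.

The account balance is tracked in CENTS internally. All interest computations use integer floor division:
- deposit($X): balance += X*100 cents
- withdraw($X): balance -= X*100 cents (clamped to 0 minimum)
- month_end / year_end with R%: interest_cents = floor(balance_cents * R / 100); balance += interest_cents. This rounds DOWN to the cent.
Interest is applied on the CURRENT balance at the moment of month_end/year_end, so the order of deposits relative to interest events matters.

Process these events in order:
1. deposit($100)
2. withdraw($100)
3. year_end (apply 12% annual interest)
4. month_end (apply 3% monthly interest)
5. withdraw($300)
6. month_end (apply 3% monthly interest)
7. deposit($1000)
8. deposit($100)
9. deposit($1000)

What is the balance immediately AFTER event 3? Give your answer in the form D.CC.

Answer: 1120.00

Derivation:
After 1 (deposit($100)): balance=$1100.00 total_interest=$0.00
After 2 (withdraw($100)): balance=$1000.00 total_interest=$0.00
After 3 (year_end (apply 12% annual interest)): balance=$1120.00 total_interest=$120.00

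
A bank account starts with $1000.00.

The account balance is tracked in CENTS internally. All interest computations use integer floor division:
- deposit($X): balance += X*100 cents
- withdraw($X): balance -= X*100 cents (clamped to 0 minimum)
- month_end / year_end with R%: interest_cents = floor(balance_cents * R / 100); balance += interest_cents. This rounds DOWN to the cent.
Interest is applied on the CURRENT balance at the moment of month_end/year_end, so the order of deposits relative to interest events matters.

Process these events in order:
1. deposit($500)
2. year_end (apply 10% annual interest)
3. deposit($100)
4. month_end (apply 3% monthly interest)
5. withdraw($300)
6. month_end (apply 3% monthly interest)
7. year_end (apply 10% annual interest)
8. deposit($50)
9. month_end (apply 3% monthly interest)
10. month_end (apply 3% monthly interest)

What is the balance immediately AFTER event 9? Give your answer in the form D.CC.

Answer: 1804.88

Derivation:
After 1 (deposit($500)): balance=$1500.00 total_interest=$0.00
After 2 (year_end (apply 10% annual interest)): balance=$1650.00 total_interest=$150.00
After 3 (deposit($100)): balance=$1750.00 total_interest=$150.00
After 4 (month_end (apply 3% monthly interest)): balance=$1802.50 total_interest=$202.50
After 5 (withdraw($300)): balance=$1502.50 total_interest=$202.50
After 6 (month_end (apply 3% monthly interest)): balance=$1547.57 total_interest=$247.57
After 7 (year_end (apply 10% annual interest)): balance=$1702.32 total_interest=$402.32
After 8 (deposit($50)): balance=$1752.32 total_interest=$402.32
After 9 (month_end (apply 3% monthly interest)): balance=$1804.88 total_interest=$454.88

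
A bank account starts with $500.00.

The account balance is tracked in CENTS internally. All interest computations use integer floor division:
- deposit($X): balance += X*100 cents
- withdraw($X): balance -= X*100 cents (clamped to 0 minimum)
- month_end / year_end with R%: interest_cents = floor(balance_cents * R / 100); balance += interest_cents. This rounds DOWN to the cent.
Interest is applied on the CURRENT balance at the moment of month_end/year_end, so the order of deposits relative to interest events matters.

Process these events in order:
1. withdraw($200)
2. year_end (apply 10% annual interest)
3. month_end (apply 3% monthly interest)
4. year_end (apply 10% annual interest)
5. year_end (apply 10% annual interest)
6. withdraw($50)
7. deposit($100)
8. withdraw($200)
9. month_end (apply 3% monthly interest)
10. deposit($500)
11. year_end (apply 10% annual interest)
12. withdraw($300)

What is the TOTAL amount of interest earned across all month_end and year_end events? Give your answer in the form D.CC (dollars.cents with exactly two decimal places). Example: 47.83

Answer: 196.01

Derivation:
After 1 (withdraw($200)): balance=$300.00 total_interest=$0.00
After 2 (year_end (apply 10% annual interest)): balance=$330.00 total_interest=$30.00
After 3 (month_end (apply 3% monthly interest)): balance=$339.90 total_interest=$39.90
After 4 (year_end (apply 10% annual interest)): balance=$373.89 total_interest=$73.89
After 5 (year_end (apply 10% annual interest)): balance=$411.27 total_interest=$111.27
After 6 (withdraw($50)): balance=$361.27 total_interest=$111.27
After 7 (deposit($100)): balance=$461.27 total_interest=$111.27
After 8 (withdraw($200)): balance=$261.27 total_interest=$111.27
After 9 (month_end (apply 3% monthly interest)): balance=$269.10 total_interest=$119.10
After 10 (deposit($500)): balance=$769.10 total_interest=$119.10
After 11 (year_end (apply 10% annual interest)): balance=$846.01 total_interest=$196.01
After 12 (withdraw($300)): balance=$546.01 total_interest=$196.01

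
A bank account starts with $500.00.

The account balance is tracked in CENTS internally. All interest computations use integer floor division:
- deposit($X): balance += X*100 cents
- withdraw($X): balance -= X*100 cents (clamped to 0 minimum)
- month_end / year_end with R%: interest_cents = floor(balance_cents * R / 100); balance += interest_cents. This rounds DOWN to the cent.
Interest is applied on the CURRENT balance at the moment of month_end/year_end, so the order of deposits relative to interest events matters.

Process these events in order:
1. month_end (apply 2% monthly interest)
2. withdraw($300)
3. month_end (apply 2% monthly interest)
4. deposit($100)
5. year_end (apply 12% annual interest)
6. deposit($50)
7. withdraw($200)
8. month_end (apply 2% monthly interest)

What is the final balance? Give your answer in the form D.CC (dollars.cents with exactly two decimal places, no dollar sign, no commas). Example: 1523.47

After 1 (month_end (apply 2% monthly interest)): balance=$510.00 total_interest=$10.00
After 2 (withdraw($300)): balance=$210.00 total_interest=$10.00
After 3 (month_end (apply 2% monthly interest)): balance=$214.20 total_interest=$14.20
After 4 (deposit($100)): balance=$314.20 total_interest=$14.20
After 5 (year_end (apply 12% annual interest)): balance=$351.90 total_interest=$51.90
After 6 (deposit($50)): balance=$401.90 total_interest=$51.90
After 7 (withdraw($200)): balance=$201.90 total_interest=$51.90
After 8 (month_end (apply 2% monthly interest)): balance=$205.93 total_interest=$55.93

Answer: 205.93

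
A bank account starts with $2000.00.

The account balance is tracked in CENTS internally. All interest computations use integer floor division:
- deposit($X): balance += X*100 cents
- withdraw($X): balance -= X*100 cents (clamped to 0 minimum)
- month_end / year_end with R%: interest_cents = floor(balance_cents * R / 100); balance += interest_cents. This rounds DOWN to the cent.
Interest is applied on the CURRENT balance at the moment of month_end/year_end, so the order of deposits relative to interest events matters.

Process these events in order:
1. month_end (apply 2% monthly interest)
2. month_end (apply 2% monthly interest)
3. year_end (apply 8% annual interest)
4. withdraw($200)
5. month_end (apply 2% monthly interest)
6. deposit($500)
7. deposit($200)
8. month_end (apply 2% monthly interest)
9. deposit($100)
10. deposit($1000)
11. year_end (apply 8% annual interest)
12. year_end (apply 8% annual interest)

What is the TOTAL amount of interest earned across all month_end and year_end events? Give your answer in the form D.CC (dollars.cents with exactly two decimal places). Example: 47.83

After 1 (month_end (apply 2% monthly interest)): balance=$2040.00 total_interest=$40.00
After 2 (month_end (apply 2% monthly interest)): balance=$2080.80 total_interest=$80.80
After 3 (year_end (apply 8% annual interest)): balance=$2247.26 total_interest=$247.26
After 4 (withdraw($200)): balance=$2047.26 total_interest=$247.26
After 5 (month_end (apply 2% monthly interest)): balance=$2088.20 total_interest=$288.20
After 6 (deposit($500)): balance=$2588.20 total_interest=$288.20
After 7 (deposit($200)): balance=$2788.20 total_interest=$288.20
After 8 (month_end (apply 2% monthly interest)): balance=$2843.96 total_interest=$343.96
After 9 (deposit($100)): balance=$2943.96 total_interest=$343.96
After 10 (deposit($1000)): balance=$3943.96 total_interest=$343.96
After 11 (year_end (apply 8% annual interest)): balance=$4259.47 total_interest=$659.47
After 12 (year_end (apply 8% annual interest)): balance=$4600.22 total_interest=$1000.22

Answer: 1000.22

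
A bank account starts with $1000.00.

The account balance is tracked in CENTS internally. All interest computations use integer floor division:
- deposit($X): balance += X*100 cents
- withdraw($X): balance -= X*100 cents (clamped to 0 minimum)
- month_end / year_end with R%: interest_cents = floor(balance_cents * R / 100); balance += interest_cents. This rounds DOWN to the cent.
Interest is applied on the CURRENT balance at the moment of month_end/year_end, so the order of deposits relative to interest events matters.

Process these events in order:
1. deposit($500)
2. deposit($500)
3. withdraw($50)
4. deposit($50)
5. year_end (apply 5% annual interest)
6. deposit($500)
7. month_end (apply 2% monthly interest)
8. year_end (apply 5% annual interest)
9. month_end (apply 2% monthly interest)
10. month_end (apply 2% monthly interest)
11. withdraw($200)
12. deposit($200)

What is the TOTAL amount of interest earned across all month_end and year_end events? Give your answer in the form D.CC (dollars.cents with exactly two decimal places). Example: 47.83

Answer: 397.09

Derivation:
After 1 (deposit($500)): balance=$1500.00 total_interest=$0.00
After 2 (deposit($500)): balance=$2000.00 total_interest=$0.00
After 3 (withdraw($50)): balance=$1950.00 total_interest=$0.00
After 4 (deposit($50)): balance=$2000.00 total_interest=$0.00
After 5 (year_end (apply 5% annual interest)): balance=$2100.00 total_interest=$100.00
After 6 (deposit($500)): balance=$2600.00 total_interest=$100.00
After 7 (month_end (apply 2% monthly interest)): balance=$2652.00 total_interest=$152.00
After 8 (year_end (apply 5% annual interest)): balance=$2784.60 total_interest=$284.60
After 9 (month_end (apply 2% monthly interest)): balance=$2840.29 total_interest=$340.29
After 10 (month_end (apply 2% monthly interest)): balance=$2897.09 total_interest=$397.09
After 11 (withdraw($200)): balance=$2697.09 total_interest=$397.09
After 12 (deposit($200)): balance=$2897.09 total_interest=$397.09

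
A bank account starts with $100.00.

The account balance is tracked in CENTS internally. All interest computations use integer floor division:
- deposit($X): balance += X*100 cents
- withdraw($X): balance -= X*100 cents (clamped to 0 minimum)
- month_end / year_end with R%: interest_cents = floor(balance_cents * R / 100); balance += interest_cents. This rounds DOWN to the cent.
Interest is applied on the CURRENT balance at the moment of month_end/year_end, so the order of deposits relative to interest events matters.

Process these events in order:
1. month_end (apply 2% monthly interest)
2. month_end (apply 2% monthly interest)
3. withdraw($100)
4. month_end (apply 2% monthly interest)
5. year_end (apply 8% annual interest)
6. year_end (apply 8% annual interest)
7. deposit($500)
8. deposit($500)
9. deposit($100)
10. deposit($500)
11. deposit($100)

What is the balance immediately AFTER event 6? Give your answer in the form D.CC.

Answer: 4.79

Derivation:
After 1 (month_end (apply 2% monthly interest)): balance=$102.00 total_interest=$2.00
After 2 (month_end (apply 2% monthly interest)): balance=$104.04 total_interest=$4.04
After 3 (withdraw($100)): balance=$4.04 total_interest=$4.04
After 4 (month_end (apply 2% monthly interest)): balance=$4.12 total_interest=$4.12
After 5 (year_end (apply 8% annual interest)): balance=$4.44 total_interest=$4.44
After 6 (year_end (apply 8% annual interest)): balance=$4.79 total_interest=$4.79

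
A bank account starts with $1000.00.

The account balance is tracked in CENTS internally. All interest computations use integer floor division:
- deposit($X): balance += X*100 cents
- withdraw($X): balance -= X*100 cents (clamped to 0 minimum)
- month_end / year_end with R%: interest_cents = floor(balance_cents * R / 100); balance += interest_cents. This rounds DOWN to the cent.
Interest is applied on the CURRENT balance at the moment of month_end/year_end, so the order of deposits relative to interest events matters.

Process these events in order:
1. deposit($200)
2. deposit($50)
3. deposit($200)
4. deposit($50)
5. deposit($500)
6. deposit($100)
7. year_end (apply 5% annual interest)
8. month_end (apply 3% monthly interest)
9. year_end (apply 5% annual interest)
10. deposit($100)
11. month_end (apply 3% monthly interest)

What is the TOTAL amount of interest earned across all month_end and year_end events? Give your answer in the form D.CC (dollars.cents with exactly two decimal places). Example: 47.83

After 1 (deposit($200)): balance=$1200.00 total_interest=$0.00
After 2 (deposit($50)): balance=$1250.00 total_interest=$0.00
After 3 (deposit($200)): balance=$1450.00 total_interest=$0.00
After 4 (deposit($50)): balance=$1500.00 total_interest=$0.00
After 5 (deposit($500)): balance=$2000.00 total_interest=$0.00
After 6 (deposit($100)): balance=$2100.00 total_interest=$0.00
After 7 (year_end (apply 5% annual interest)): balance=$2205.00 total_interest=$105.00
After 8 (month_end (apply 3% monthly interest)): balance=$2271.15 total_interest=$171.15
After 9 (year_end (apply 5% annual interest)): balance=$2384.70 total_interest=$284.70
After 10 (deposit($100)): balance=$2484.70 total_interest=$284.70
After 11 (month_end (apply 3% monthly interest)): balance=$2559.24 total_interest=$359.24

Answer: 359.24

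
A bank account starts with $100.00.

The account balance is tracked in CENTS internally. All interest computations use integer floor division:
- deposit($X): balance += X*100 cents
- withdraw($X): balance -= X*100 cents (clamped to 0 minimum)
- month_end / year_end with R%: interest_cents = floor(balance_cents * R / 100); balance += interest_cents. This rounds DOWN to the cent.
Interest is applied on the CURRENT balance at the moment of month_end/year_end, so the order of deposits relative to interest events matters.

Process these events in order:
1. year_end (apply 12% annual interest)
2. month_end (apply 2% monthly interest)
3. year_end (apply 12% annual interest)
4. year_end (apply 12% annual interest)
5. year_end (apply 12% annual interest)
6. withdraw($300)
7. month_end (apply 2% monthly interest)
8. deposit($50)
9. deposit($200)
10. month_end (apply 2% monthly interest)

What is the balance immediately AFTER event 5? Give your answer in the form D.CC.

After 1 (year_end (apply 12% annual interest)): balance=$112.00 total_interest=$12.00
After 2 (month_end (apply 2% monthly interest)): balance=$114.24 total_interest=$14.24
After 3 (year_end (apply 12% annual interest)): balance=$127.94 total_interest=$27.94
After 4 (year_end (apply 12% annual interest)): balance=$143.29 total_interest=$43.29
After 5 (year_end (apply 12% annual interest)): balance=$160.48 total_interest=$60.48

Answer: 160.48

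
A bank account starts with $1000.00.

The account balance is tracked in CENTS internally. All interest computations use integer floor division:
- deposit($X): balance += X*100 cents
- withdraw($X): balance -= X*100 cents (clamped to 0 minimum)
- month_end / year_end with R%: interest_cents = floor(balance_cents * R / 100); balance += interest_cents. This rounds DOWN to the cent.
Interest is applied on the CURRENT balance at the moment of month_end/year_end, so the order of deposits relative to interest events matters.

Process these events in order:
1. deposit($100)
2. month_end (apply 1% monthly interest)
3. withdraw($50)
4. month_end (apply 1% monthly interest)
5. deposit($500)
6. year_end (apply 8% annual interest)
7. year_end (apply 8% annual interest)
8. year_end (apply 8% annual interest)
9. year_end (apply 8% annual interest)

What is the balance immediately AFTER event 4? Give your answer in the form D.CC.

Answer: 1071.61

Derivation:
After 1 (deposit($100)): balance=$1100.00 total_interest=$0.00
After 2 (month_end (apply 1% monthly interest)): balance=$1111.00 total_interest=$11.00
After 3 (withdraw($50)): balance=$1061.00 total_interest=$11.00
After 4 (month_end (apply 1% monthly interest)): balance=$1071.61 total_interest=$21.61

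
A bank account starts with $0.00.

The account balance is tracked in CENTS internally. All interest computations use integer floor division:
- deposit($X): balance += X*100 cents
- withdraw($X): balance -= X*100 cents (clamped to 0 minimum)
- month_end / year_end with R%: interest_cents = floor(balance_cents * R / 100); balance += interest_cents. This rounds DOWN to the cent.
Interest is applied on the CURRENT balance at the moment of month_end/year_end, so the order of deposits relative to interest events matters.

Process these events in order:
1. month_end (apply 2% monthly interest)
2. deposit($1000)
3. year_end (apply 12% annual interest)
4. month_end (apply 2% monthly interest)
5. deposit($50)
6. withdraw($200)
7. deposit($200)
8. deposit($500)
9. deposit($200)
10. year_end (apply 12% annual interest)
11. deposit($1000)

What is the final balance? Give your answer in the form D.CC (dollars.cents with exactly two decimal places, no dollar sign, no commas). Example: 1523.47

Answer: 3119.48

Derivation:
After 1 (month_end (apply 2% monthly interest)): balance=$0.00 total_interest=$0.00
After 2 (deposit($1000)): balance=$1000.00 total_interest=$0.00
After 3 (year_end (apply 12% annual interest)): balance=$1120.00 total_interest=$120.00
After 4 (month_end (apply 2% monthly interest)): balance=$1142.40 total_interest=$142.40
After 5 (deposit($50)): balance=$1192.40 total_interest=$142.40
After 6 (withdraw($200)): balance=$992.40 total_interest=$142.40
After 7 (deposit($200)): balance=$1192.40 total_interest=$142.40
After 8 (deposit($500)): balance=$1692.40 total_interest=$142.40
After 9 (deposit($200)): balance=$1892.40 total_interest=$142.40
After 10 (year_end (apply 12% annual interest)): balance=$2119.48 total_interest=$369.48
After 11 (deposit($1000)): balance=$3119.48 total_interest=$369.48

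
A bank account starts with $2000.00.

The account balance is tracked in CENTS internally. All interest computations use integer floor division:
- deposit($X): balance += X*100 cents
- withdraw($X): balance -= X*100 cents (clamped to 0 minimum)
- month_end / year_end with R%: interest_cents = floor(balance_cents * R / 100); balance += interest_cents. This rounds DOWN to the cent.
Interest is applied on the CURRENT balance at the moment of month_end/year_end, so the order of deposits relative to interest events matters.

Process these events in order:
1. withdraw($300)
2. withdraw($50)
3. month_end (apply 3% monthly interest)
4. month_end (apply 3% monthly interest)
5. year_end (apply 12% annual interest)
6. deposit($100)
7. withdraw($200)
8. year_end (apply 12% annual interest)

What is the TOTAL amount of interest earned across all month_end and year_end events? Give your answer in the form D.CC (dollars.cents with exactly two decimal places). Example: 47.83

After 1 (withdraw($300)): balance=$1700.00 total_interest=$0.00
After 2 (withdraw($50)): balance=$1650.00 total_interest=$0.00
After 3 (month_end (apply 3% monthly interest)): balance=$1699.50 total_interest=$49.50
After 4 (month_end (apply 3% monthly interest)): balance=$1750.48 total_interest=$100.48
After 5 (year_end (apply 12% annual interest)): balance=$1960.53 total_interest=$310.53
After 6 (deposit($100)): balance=$2060.53 total_interest=$310.53
After 7 (withdraw($200)): balance=$1860.53 total_interest=$310.53
After 8 (year_end (apply 12% annual interest)): balance=$2083.79 total_interest=$533.79

Answer: 533.79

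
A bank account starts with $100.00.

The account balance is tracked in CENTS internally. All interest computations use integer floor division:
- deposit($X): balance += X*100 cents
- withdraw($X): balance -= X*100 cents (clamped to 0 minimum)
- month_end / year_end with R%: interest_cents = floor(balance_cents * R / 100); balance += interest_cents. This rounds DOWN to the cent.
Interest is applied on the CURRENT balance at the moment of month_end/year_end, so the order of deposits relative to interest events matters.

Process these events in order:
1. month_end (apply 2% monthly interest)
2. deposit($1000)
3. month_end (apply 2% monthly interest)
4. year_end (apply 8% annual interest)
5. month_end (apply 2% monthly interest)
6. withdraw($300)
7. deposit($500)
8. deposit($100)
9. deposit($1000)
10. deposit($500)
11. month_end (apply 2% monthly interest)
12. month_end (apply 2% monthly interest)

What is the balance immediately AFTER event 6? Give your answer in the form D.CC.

After 1 (month_end (apply 2% monthly interest)): balance=$102.00 total_interest=$2.00
After 2 (deposit($1000)): balance=$1102.00 total_interest=$2.00
After 3 (month_end (apply 2% monthly interest)): balance=$1124.04 total_interest=$24.04
After 4 (year_end (apply 8% annual interest)): balance=$1213.96 total_interest=$113.96
After 5 (month_end (apply 2% monthly interest)): balance=$1238.23 total_interest=$138.23
After 6 (withdraw($300)): balance=$938.23 total_interest=$138.23

Answer: 938.23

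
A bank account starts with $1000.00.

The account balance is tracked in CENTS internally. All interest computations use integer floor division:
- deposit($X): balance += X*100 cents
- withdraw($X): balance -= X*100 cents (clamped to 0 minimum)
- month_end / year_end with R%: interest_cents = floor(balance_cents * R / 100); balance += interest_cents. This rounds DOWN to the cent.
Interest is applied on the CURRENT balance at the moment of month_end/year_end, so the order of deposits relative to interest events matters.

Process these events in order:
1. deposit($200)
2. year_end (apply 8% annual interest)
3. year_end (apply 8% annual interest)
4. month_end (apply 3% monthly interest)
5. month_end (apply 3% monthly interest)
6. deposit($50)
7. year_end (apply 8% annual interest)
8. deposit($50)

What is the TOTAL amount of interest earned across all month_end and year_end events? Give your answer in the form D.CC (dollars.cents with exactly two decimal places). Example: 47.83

Answer: 407.71

Derivation:
After 1 (deposit($200)): balance=$1200.00 total_interest=$0.00
After 2 (year_end (apply 8% annual interest)): balance=$1296.00 total_interest=$96.00
After 3 (year_end (apply 8% annual interest)): balance=$1399.68 total_interest=$199.68
After 4 (month_end (apply 3% monthly interest)): balance=$1441.67 total_interest=$241.67
After 5 (month_end (apply 3% monthly interest)): balance=$1484.92 total_interest=$284.92
After 6 (deposit($50)): balance=$1534.92 total_interest=$284.92
After 7 (year_end (apply 8% annual interest)): balance=$1657.71 total_interest=$407.71
After 8 (deposit($50)): balance=$1707.71 total_interest=$407.71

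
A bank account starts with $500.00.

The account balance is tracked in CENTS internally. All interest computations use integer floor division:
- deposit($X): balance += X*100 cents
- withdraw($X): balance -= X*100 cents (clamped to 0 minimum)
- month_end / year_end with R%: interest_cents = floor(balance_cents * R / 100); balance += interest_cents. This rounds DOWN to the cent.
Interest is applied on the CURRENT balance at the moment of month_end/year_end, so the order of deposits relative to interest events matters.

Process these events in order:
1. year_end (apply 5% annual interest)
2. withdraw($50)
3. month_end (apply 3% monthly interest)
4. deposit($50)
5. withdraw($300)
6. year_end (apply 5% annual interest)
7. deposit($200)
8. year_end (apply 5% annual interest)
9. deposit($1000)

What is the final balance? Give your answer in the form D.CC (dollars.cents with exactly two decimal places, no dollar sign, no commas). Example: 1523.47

After 1 (year_end (apply 5% annual interest)): balance=$525.00 total_interest=$25.00
After 2 (withdraw($50)): balance=$475.00 total_interest=$25.00
After 3 (month_end (apply 3% monthly interest)): balance=$489.25 total_interest=$39.25
After 4 (deposit($50)): balance=$539.25 total_interest=$39.25
After 5 (withdraw($300)): balance=$239.25 total_interest=$39.25
After 6 (year_end (apply 5% annual interest)): balance=$251.21 total_interest=$51.21
After 7 (deposit($200)): balance=$451.21 total_interest=$51.21
After 8 (year_end (apply 5% annual interest)): balance=$473.77 total_interest=$73.77
After 9 (deposit($1000)): balance=$1473.77 total_interest=$73.77

Answer: 1473.77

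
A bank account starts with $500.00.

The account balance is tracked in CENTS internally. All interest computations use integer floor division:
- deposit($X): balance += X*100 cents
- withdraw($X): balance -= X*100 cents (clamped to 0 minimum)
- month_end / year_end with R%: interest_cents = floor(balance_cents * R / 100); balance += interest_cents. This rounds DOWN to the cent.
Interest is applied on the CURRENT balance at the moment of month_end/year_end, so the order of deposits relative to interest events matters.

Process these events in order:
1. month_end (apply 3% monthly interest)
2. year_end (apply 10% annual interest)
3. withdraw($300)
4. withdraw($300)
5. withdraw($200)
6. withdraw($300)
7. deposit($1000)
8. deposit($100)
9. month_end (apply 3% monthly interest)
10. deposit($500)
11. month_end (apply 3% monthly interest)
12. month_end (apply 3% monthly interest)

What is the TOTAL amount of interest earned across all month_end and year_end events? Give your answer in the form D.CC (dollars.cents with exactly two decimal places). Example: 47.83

Answer: 198.94

Derivation:
After 1 (month_end (apply 3% monthly interest)): balance=$515.00 total_interest=$15.00
After 2 (year_end (apply 10% annual interest)): balance=$566.50 total_interest=$66.50
After 3 (withdraw($300)): balance=$266.50 total_interest=$66.50
After 4 (withdraw($300)): balance=$0.00 total_interest=$66.50
After 5 (withdraw($200)): balance=$0.00 total_interest=$66.50
After 6 (withdraw($300)): balance=$0.00 total_interest=$66.50
After 7 (deposit($1000)): balance=$1000.00 total_interest=$66.50
After 8 (deposit($100)): balance=$1100.00 total_interest=$66.50
After 9 (month_end (apply 3% monthly interest)): balance=$1133.00 total_interest=$99.50
After 10 (deposit($500)): balance=$1633.00 total_interest=$99.50
After 11 (month_end (apply 3% monthly interest)): balance=$1681.99 total_interest=$148.49
After 12 (month_end (apply 3% monthly interest)): balance=$1732.44 total_interest=$198.94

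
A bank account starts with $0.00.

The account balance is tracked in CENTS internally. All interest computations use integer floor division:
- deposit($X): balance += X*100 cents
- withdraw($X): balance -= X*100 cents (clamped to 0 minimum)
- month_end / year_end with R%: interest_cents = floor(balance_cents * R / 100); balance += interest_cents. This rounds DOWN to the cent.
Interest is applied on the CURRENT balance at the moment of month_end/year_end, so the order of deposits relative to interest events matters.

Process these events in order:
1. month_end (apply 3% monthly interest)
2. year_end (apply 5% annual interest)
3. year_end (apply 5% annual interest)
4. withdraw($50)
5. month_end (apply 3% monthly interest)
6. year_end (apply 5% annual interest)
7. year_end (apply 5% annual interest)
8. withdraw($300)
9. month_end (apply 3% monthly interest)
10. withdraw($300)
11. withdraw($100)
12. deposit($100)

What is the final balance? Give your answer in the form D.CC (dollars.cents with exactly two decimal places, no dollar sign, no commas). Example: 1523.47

Answer: 100.00

Derivation:
After 1 (month_end (apply 3% monthly interest)): balance=$0.00 total_interest=$0.00
After 2 (year_end (apply 5% annual interest)): balance=$0.00 total_interest=$0.00
After 3 (year_end (apply 5% annual interest)): balance=$0.00 total_interest=$0.00
After 4 (withdraw($50)): balance=$0.00 total_interest=$0.00
After 5 (month_end (apply 3% monthly interest)): balance=$0.00 total_interest=$0.00
After 6 (year_end (apply 5% annual interest)): balance=$0.00 total_interest=$0.00
After 7 (year_end (apply 5% annual interest)): balance=$0.00 total_interest=$0.00
After 8 (withdraw($300)): balance=$0.00 total_interest=$0.00
After 9 (month_end (apply 3% monthly interest)): balance=$0.00 total_interest=$0.00
After 10 (withdraw($300)): balance=$0.00 total_interest=$0.00
After 11 (withdraw($100)): balance=$0.00 total_interest=$0.00
After 12 (deposit($100)): balance=$100.00 total_interest=$0.00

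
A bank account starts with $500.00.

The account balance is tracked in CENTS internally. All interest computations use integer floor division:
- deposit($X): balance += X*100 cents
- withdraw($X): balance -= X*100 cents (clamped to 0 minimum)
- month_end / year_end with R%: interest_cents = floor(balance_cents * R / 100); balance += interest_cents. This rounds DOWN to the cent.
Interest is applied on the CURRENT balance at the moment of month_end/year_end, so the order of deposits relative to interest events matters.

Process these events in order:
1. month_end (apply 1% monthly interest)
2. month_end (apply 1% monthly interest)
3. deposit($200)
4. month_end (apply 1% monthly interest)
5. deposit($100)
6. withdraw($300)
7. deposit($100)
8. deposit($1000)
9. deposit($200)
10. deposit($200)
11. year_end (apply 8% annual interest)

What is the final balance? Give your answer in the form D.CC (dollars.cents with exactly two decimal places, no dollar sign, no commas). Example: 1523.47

After 1 (month_end (apply 1% monthly interest)): balance=$505.00 total_interest=$5.00
After 2 (month_end (apply 1% monthly interest)): balance=$510.05 total_interest=$10.05
After 3 (deposit($200)): balance=$710.05 total_interest=$10.05
After 4 (month_end (apply 1% monthly interest)): balance=$717.15 total_interest=$17.15
After 5 (deposit($100)): balance=$817.15 total_interest=$17.15
After 6 (withdraw($300)): balance=$517.15 total_interest=$17.15
After 7 (deposit($100)): balance=$617.15 total_interest=$17.15
After 8 (deposit($1000)): balance=$1617.15 total_interest=$17.15
After 9 (deposit($200)): balance=$1817.15 total_interest=$17.15
After 10 (deposit($200)): balance=$2017.15 total_interest=$17.15
After 11 (year_end (apply 8% annual interest)): balance=$2178.52 total_interest=$178.52

Answer: 2178.52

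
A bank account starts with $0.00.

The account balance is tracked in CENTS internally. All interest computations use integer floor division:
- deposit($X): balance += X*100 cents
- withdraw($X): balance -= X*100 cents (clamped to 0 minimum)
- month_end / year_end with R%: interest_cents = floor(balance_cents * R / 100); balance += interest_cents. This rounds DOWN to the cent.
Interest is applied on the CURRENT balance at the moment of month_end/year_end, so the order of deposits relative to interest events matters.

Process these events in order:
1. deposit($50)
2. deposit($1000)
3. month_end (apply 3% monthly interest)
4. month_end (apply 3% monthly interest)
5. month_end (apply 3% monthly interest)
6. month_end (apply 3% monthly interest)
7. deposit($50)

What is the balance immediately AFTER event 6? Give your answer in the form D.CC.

After 1 (deposit($50)): balance=$50.00 total_interest=$0.00
After 2 (deposit($1000)): balance=$1050.00 total_interest=$0.00
After 3 (month_end (apply 3% monthly interest)): balance=$1081.50 total_interest=$31.50
After 4 (month_end (apply 3% monthly interest)): balance=$1113.94 total_interest=$63.94
After 5 (month_end (apply 3% monthly interest)): balance=$1147.35 total_interest=$97.35
After 6 (month_end (apply 3% monthly interest)): balance=$1181.77 total_interest=$131.77

Answer: 1181.77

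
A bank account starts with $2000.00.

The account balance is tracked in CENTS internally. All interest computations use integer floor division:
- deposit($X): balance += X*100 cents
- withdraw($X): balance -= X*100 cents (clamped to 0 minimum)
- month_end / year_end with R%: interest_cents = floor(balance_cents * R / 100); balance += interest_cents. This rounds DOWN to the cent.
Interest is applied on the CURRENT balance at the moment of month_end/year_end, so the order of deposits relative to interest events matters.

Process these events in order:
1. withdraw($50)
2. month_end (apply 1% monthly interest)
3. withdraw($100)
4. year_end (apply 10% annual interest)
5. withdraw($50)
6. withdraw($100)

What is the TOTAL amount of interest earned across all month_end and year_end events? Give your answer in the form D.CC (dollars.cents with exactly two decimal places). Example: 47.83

Answer: 206.45

Derivation:
After 1 (withdraw($50)): balance=$1950.00 total_interest=$0.00
After 2 (month_end (apply 1% monthly interest)): balance=$1969.50 total_interest=$19.50
After 3 (withdraw($100)): balance=$1869.50 total_interest=$19.50
After 4 (year_end (apply 10% annual interest)): balance=$2056.45 total_interest=$206.45
After 5 (withdraw($50)): balance=$2006.45 total_interest=$206.45
After 6 (withdraw($100)): balance=$1906.45 total_interest=$206.45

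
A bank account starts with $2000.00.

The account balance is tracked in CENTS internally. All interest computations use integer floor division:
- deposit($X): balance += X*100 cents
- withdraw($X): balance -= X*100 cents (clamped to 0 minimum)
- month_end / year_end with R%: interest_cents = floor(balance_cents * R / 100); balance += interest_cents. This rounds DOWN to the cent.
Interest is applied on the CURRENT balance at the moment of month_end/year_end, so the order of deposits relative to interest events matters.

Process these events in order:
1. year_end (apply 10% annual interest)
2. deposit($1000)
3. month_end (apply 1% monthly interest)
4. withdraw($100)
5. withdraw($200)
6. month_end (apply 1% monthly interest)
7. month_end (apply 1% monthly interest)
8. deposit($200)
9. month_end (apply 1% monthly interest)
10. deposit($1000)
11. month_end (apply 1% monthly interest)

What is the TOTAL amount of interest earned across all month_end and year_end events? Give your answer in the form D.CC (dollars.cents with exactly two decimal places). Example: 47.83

Answer: 365.05

Derivation:
After 1 (year_end (apply 10% annual interest)): balance=$2200.00 total_interest=$200.00
After 2 (deposit($1000)): balance=$3200.00 total_interest=$200.00
After 3 (month_end (apply 1% monthly interest)): balance=$3232.00 total_interest=$232.00
After 4 (withdraw($100)): balance=$3132.00 total_interest=$232.00
After 5 (withdraw($200)): balance=$2932.00 total_interest=$232.00
After 6 (month_end (apply 1% monthly interest)): balance=$2961.32 total_interest=$261.32
After 7 (month_end (apply 1% monthly interest)): balance=$2990.93 total_interest=$290.93
After 8 (deposit($200)): balance=$3190.93 total_interest=$290.93
After 9 (month_end (apply 1% monthly interest)): balance=$3222.83 total_interest=$322.83
After 10 (deposit($1000)): balance=$4222.83 total_interest=$322.83
After 11 (month_end (apply 1% monthly interest)): balance=$4265.05 total_interest=$365.05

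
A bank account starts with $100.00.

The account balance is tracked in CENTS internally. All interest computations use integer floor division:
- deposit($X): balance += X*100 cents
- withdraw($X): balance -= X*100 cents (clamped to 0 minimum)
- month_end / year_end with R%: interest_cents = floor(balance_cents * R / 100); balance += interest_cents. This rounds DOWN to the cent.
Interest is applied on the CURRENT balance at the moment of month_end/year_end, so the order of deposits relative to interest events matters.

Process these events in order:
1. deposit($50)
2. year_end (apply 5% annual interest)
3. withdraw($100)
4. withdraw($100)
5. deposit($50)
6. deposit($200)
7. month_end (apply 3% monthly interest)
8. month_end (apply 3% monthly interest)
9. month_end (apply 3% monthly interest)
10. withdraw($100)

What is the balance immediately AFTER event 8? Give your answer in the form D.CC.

After 1 (deposit($50)): balance=$150.00 total_interest=$0.00
After 2 (year_end (apply 5% annual interest)): balance=$157.50 total_interest=$7.50
After 3 (withdraw($100)): balance=$57.50 total_interest=$7.50
After 4 (withdraw($100)): balance=$0.00 total_interest=$7.50
After 5 (deposit($50)): balance=$50.00 total_interest=$7.50
After 6 (deposit($200)): balance=$250.00 total_interest=$7.50
After 7 (month_end (apply 3% monthly interest)): balance=$257.50 total_interest=$15.00
After 8 (month_end (apply 3% monthly interest)): balance=$265.22 total_interest=$22.72

Answer: 265.22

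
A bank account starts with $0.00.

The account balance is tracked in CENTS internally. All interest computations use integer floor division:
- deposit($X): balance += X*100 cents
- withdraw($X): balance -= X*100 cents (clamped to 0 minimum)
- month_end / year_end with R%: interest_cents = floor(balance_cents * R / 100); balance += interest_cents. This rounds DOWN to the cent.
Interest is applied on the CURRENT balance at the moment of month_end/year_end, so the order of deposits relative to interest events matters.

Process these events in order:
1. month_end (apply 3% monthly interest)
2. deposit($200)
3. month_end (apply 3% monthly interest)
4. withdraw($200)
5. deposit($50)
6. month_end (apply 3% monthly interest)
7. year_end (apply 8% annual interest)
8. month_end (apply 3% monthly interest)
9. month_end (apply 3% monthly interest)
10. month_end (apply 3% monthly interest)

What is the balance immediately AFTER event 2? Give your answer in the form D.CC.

Answer: 200.00

Derivation:
After 1 (month_end (apply 3% monthly interest)): balance=$0.00 total_interest=$0.00
After 2 (deposit($200)): balance=$200.00 total_interest=$0.00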